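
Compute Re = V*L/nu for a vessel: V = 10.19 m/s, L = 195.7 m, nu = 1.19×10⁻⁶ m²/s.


Formula: Re = V * L / nu
Step 1 — V * L = 10.19 * 195.7 = 1994.183 m^2/s
Step 2 — Re = 1994.183 / 1.19e-6 = 1.68e+09

1.68e+09


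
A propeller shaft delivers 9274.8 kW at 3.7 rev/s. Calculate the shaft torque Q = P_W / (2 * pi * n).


Formula: Q = P_W / (2 * pi * n)
Step 1 — P_W = 9274.8 kW * 1000 = 9274800.0 W
Step 2 — 2 * pi * n = 2 * pi * 3.7 = 23.247786
Step 3 — Q = 9274800.0 / 23.247786 ≈ 398950 N·m (5 s.f.)

398950 N·m


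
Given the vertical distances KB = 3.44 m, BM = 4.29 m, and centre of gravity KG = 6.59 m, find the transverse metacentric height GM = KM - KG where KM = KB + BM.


Formula: GM = KB + BM - KG
Step 1 — KM = KB + BM = 3.44 + 4.29 = 7.73 m
Step 2 — GM = KM - KG = 7.73 - 6.59 = 1.14 m

1.14 m


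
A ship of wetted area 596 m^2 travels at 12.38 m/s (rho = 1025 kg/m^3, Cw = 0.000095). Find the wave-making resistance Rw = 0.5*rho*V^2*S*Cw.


Formula: Rw = 0.5 * rho * V^2 * S * Cw
Step 1 — V^2 = 12.38^2 = 153.2644
Step 2 — 0.5 * rho * V^2 = 0.5 * 1025 * 153.2644 = 78548.005
Step 3 — Rw = 78548.005 * 596 * 0.000095 ≈ 4447.4 N (5 s.f.)

4447.4 N


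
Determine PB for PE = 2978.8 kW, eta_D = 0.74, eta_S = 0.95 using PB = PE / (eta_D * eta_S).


Formula: PB = PE / (eta_D * eta_S)
Step 1 — combined efficiency = eta_D * eta_S = 0.74 * 0.95 = 0.703
Step 2 — PB = 2978.8 / 0.703 ≈ 4237.3 kW (5 s.f.)

4237.3 kW


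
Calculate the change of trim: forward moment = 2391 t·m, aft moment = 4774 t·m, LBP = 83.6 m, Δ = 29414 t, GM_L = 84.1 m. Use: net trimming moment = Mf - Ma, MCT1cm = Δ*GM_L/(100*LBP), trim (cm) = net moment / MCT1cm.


Formula: net trimming moment = Mf - Ma; MCT1cm = Δ*GM_L/(100*LBP); trim = net moment / MCT1cm
Step 1 — net trimming moment = 2391 - 4774 = -2383 t·m
Step 2 — MCT1cm = 29414 * 84.1 / (100 * 83.6) = 295.8992 t·m/cm
Step 3 — trim = -2383 / 295.8992 ≈ -8.0534 cm (5 s.f.)

-8.0534 cm


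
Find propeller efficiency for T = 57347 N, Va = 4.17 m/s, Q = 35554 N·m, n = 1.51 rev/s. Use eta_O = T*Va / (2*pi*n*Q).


Formula: eta = T * Va / (2 * pi * n * Q)
Step 1 — numerator = T * Va = 57347 * 4.17 = 239136.99
Step 2 — 2 * pi * n = 2 * pi * 1.51 = 9.48761
Step 3 — denominator = 9.48761 * 35554 = 337322.49
Step 4 — eta = 239136.99 / 337322.49 ≈ 0.70893 (5 s.f.)

0.70893


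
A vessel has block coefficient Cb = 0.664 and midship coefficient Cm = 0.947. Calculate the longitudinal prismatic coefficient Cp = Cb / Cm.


Formula: Cp = Cb / Cm
Substituting: Cp = 0.664 / 0.947
Result: Cp ≈ 0.70116 (5 s.f.)

0.70116


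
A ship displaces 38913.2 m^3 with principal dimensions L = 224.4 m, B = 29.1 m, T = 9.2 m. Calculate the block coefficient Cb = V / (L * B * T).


Formula: Cb = V / (L * B * T)
Step 1 — L * B * T = 224.4 * 29.1 * 9.2 = 60076.368 m^3
Step 2 — Cb = 38913.2 / 60076.368 ≈ 0.64773 (5 s.f.)

0.64773


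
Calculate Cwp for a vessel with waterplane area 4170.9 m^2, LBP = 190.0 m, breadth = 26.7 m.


Formula: Cwp = Aw / (L * B)
Step 1 — L * B = 190.0 * 26.7 = 5073.0 m^2
Step 2 — Cwp = 4170.9 / 5073.0 ≈ 0.82218 (5 s.f.)

0.82218


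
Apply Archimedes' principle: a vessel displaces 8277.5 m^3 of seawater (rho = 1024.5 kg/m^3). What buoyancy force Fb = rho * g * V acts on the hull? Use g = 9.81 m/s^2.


Formula: Fb = rho * g * V
Substituting: Fb = 1024.5 * 9.81 * 8277.5
Intermediate: 1024.5 * 9.81 = 10050.345
Result: Fb = 10050.345 * 8277.5 ≈ 83192000 N (5 s.f.)

83192000 N


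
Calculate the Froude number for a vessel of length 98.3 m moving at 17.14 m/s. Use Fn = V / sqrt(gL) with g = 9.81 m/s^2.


Formula: Fn = V / sqrt(g * L)
Step 1 — g * L = 9.81 * 98.3 = 964.323
Step 2 — sqrt(g * L) = sqrt(964.323) = 31.053551
Step 3 — Fn = 17.14 / 31.053551 ≈ 0.55195 (5 s.f.)

0.55195


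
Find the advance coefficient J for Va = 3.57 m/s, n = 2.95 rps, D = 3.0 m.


Formula: J = Va / (n * D)
Step 1 — n * D = 2.95 * 3.0 = 8.85
Step 2 — J = 3.57 / 8.85 ≈ 0.40339 (5 s.f.)

0.40339


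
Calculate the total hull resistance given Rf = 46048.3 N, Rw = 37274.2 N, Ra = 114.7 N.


Formula: Rt = Rf + Rw + Ra
Substituting: Rt = 46048.3 + 37274.2 + 114.7
Result: Rt = 83437.2 N

83437.2 N


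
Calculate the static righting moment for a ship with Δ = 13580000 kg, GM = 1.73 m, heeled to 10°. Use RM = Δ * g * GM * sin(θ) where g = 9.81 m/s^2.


Formula: GZ = GM * sin(theta); RM = disp * g * GZ
Step 1 — GZ = 1.73 * sin(10°) = 1.73 * 0.173648 = 0.300411 m
Step 2 — RM = 13580000 * 9.81 * 0.300411 ≈ 40021000 N·m (5 s.f.)

40021000 N·m


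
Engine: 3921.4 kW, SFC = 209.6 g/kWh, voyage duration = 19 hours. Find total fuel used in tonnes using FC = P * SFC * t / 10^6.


Formula: FC (tonnes) = P * SFC * t / 1,000,000
Step 1 — P * SFC * t = 3921.4 * 209.6 * 19 = 15616583.36 g
Step 2 — FC (tonnes) = 15616583.36 / 1,000,000 ≈ 15.617 tonnes (5 s.f.)

15.617 tonnes


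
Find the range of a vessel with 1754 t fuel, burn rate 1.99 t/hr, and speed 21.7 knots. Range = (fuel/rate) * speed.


Formula: endurance = fuel / rate; range = endurance * speed
Step 1 — endurance = 1754 / 1.99 = 881.407 hours
Step 2 — range = 881.407 * 21.7 ≈ 19127 nautical miles (5 s.f.)

19127 NM


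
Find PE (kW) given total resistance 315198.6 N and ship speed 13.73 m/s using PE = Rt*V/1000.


Formula: PE = Rt * V / 1000 (kW)
Step 1 — PE (W) = 315198.6 * 13.73 = 4327676.778 W
Step 2 — PE (kW) = 4327676.778 / 1000 ≈ 4327.7 kW (5 s.f.)

4327.7 kW


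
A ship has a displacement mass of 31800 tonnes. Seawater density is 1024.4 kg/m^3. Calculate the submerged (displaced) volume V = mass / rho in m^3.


Formula: V = mass / rho
Step 1 — convert tonnes to kg: 31800 t * 1000 = 31800000 kg
Step 2 — V = 31800000 / 1024.4 ≈ 31043 m^3 (5 s.f.)

31043 m^3


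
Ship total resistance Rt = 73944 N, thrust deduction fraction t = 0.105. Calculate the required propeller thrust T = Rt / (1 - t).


Formula: T = Rt / (1 - t)
Step 1 — (1 - t) = 1 - 0.105 = 0.895
Step 2 — T = 73944 / 0.895 ≈ 82619 N (5 s.f.)

82619 N


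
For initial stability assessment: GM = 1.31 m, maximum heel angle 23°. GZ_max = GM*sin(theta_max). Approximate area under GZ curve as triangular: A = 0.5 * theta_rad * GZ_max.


Formula: GZ_max = GM * sin(theta); Area = 0.5 * theta_rad * GZ_max
Step 1 — GZ_max = 1.31 * sin(23°) = 1.31 * 0.390731 = 0.511858 m
Step 2 — theta_rad = 23 * pi/180 = 0.401426 rad
Step 3 — Area = 0.5 * 0.401426 * 0.511858 ≈ 0.10274 m·rad (5 s.f.)

0.10274 m·rad


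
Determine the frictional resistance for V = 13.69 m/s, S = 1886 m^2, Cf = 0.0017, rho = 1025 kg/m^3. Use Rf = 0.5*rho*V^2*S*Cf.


Formula: Rf = 0.5 * rho * V^2 * S * Cf
Step 1 — V^2 = 13.69^2 = 187.4161
Step 2 — 0.5 * rho * V^2 = 0.5 * 1025 * 187.4161 = 96050.75125
Step 3 — Rf = 96050.75125 * 1886 * 0.0017 ≈ 307960 N (5 s.f.)

307960 N


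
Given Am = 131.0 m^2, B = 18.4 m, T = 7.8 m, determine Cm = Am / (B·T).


Formula: Cm = Am / (B * T)
Step 1 — B * T = 18.4 * 7.8 = 143.52 m^2
Step 2 — Cm = 131.0 / 143.52 ≈ 0.91276 (5 s.f.)

0.91276


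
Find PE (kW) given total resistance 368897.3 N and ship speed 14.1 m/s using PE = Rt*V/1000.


Formula: PE = Rt * V / 1000 (kW)
Step 1 — PE (W) = 368897.3 * 14.1 = 5201451.93 W
Step 2 — PE (kW) = 5201451.93 / 1000 ≈ 5201.5 kW (5 s.f.)

5201.5 kW


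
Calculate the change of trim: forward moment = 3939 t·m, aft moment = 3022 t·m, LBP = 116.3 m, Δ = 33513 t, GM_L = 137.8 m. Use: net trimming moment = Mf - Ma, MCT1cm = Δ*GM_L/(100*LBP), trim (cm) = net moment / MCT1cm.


Formula: net trimming moment = Mf - Ma; MCT1cm = Δ*GM_L/(100*LBP); trim = net moment / MCT1cm
Step 1 — net trimming moment = 3939 - 3022 = 917 t·m
Step 2 — MCT1cm = 33513 * 137.8 / (100 * 116.3) = 397.0844 t·m/cm
Step 3 — trim = 917 / 397.0844 ≈ 2.3093 cm (5 s.f.)

2.3093 cm


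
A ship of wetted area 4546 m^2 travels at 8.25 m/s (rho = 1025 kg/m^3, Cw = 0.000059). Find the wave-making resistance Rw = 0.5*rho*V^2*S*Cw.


Formula: Rw = 0.5 * rho * V^2 * S * Cw
Step 1 — V^2 = 8.25^2 = 68.0625
Step 2 — 0.5 * rho * V^2 = 0.5 * 1025 * 68.0625 = 34882.03125
Step 3 — Rw = 34882.03125 * 4546 * 0.000059 ≈ 9355.8 N (5 s.f.)

9355.8 N


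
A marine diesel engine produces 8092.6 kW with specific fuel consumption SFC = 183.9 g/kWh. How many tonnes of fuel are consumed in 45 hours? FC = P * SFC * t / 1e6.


Formula: FC (tonnes) = P * SFC * t / 1,000,000
Step 1 — P * SFC * t = 8092.6 * 183.9 * 45 = 66970311.3 g
Step 2 — FC (tonnes) = 66970311.3 / 1,000,000 ≈ 66.970 tonnes (5 s.f.)

66.970 tonnes


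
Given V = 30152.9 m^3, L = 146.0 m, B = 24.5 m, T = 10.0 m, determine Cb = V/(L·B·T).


Formula: Cb = V / (L * B * T)
Step 1 — L * B * T = 146.0 * 24.5 * 10.0 = 35770.0 m^3
Step 2 — Cb = 30152.9 / 35770.0 ≈ 0.84297 (5 s.f.)

0.84297


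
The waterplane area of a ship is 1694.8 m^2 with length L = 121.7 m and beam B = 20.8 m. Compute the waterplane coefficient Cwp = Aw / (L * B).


Formula: Cwp = Aw / (L * B)
Step 1 — L * B = 121.7 * 20.8 = 2531.36 m^2
Step 2 — Cwp = 1694.8 / 2531.36 ≈ 0.66952 (5 s.f.)

0.66952


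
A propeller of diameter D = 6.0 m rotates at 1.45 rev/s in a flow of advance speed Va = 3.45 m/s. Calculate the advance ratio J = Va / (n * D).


Formula: J = Va / (n * D)
Step 1 — n * D = 1.45 * 6.0 = 8.7
Step 2 — J = 3.45 / 8.7 ≈ 0.39655 (5 s.f.)

0.39655


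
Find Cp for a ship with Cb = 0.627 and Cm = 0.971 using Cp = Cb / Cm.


Formula: Cp = Cb / Cm
Substituting: Cp = 0.627 / 0.971
Result: Cp ≈ 0.64573 (5 s.f.)

0.64573


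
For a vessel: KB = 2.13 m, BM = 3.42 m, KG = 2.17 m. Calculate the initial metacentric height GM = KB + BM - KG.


Formula: GM = KB + BM - KG
Step 1 — KM = KB + BM = 2.13 + 3.42 = 5.55 m
Step 2 — GM = KM - KG = 5.55 - 2.17 = 3.38 m

3.38 m


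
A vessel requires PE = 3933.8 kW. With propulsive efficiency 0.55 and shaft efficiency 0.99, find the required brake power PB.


Formula: PB = PE / (eta_D * eta_S)
Step 1 — combined efficiency = eta_D * eta_S = 0.55 * 0.99 = 0.5445
Step 2 — PB = 3933.8 / 0.5445 ≈ 7224.6 kW (5 s.f.)

7224.6 kW


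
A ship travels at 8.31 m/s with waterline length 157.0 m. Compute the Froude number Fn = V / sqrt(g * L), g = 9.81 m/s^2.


Formula: Fn = V / sqrt(g * L)
Step 1 — g * L = 9.81 * 157.0 = 1540.17
Step 2 — sqrt(g * L) = sqrt(1540.17) = 39.245
Step 3 — Fn = 8.31 / 39.245 ≈ 0.21175 (5 s.f.)

0.21175


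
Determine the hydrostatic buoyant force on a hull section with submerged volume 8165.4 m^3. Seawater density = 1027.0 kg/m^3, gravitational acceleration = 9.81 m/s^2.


Formula: Fb = rho * g * V
Substituting: Fb = 1027.0 * 9.81 * 8165.4
Intermediate: 1027.0 * 9.81 = 10074.87
Result: Fb = 10074.87 * 8165.4 ≈ 82265000 N (5 s.f.)

82265000 N


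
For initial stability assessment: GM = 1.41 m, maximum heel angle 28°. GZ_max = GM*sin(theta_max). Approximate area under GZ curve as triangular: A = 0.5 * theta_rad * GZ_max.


Formula: GZ_max = GM * sin(theta); Area = 0.5 * theta_rad * GZ_max
Step 1 — GZ_max = 1.41 * sin(28°) = 1.41 * 0.469472 = 0.661956 m
Step 2 — theta_rad = 28 * pi/180 = 0.488692 rad
Step 3 — Area = 0.5 * 0.488692 * 0.661956 ≈ 0.16175 m·rad (5 s.f.)

0.16175 m·rad


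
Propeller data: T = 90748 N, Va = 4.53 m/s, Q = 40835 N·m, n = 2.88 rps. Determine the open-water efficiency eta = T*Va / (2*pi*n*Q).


Formula: eta = T * Va / (2 * pi * n * Q)
Step 1 — numerator = T * Va = 90748 * 4.53 = 411088.44
Step 2 — 2 * pi * n = 2 * pi * 2.88 = 18.095574
Step 3 — denominator = 18.095574 * 40835 = 738932.76
Step 4 — eta = 411088.44 / 738932.76 ≈ 0.55633 (5 s.f.)

0.55633


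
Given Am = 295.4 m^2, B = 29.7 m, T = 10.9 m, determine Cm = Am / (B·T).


Formula: Cm = Am / (B * T)
Step 1 — B * T = 29.7 * 10.9 = 323.73 m^2
Step 2 — Cm = 295.4 / 323.73 ≈ 0.91249 (5 s.f.)

0.91249


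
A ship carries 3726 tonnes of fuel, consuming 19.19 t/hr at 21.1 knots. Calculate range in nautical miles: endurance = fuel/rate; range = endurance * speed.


Formula: endurance = fuel / rate; range = endurance * speed
Step 1 — endurance = 3726 / 19.19 = 194.1636 hours
Step 2 — range = 194.1636 * 21.1 ≈ 4096.9 nautical miles (5 s.f.)

4096.9 NM


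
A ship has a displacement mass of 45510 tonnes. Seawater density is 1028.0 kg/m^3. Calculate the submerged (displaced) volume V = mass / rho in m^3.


Formula: V = mass / rho
Step 1 — convert tonnes to kg: 45510 t * 1000 = 45510000 kg
Step 2 — V = 45510000 / 1028.0 ≈ 44270 m^3 (5 s.f.)

44270 m^3


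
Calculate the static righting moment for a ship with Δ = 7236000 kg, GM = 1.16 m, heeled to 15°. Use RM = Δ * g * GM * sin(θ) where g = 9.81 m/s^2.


Formula: GZ = GM * sin(theta); RM = disp * g * GZ
Step 1 — GZ = 1.16 * sin(15°) = 1.16 * 0.258819 = 0.30023 m
Step 2 — RM = 7236000 * 9.81 * 0.30023 ≈ 21312000 N·m (5 s.f.)

21312000 N·m


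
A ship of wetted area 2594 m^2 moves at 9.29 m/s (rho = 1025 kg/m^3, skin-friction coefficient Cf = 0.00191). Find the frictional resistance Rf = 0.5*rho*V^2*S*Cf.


Formula: Rf = 0.5 * rho * V^2 * S * Cf
Step 1 — V^2 = 9.29^2 = 86.3041
Step 2 — 0.5 * rho * V^2 = 0.5 * 1025 * 86.3041 = 44230.85125
Step 3 — Rf = 44230.85125 * 2594 * 0.00191 ≈ 219140 N (5 s.f.)

219140 N


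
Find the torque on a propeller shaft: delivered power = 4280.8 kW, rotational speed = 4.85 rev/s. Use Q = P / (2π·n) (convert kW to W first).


Formula: Q = P_W / (2 * pi * n)
Step 1 — P_W = 4280.8 kW * 1000 = 4280800.0 W
Step 2 — 2 * pi * n = 2 * pi * 4.85 = 30.473449
Step 3 — Q = 4280800.0 / 30.473449 ≈ 140480 N·m (5 s.f.)

140480 N·m


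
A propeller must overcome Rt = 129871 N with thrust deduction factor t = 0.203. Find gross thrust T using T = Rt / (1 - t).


Formula: T = Rt / (1 - t)
Step 1 — (1 - t) = 1 - 0.203 = 0.797
Step 2 — T = 129871 / 0.797 ≈ 162950 N (5 s.f.)

162950 N


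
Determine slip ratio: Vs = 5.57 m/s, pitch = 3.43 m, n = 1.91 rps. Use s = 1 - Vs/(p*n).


Formula: s = 1 - Vs / (p * n)
Step 1 — p * n = 3.43 * 1.91 = 6.5513
Step 2 — Vs / (p*n) = 5.57 / 6.5513 = 0.850213 (6 d.p.)
Step 3 — s = 1 - 0.850213 = 0.149787

0.149787


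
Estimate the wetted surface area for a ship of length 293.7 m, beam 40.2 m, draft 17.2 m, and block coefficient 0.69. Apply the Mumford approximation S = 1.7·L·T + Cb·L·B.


Formula: S = 1.7*L*T + V/T with V = Cb*L*B*T, i.e. S = L * (1.7*T + Cb*B)
Step 1 — 1.7*T = 1.7 * 17.2 = 29.24 m
Step 2 — Cb*B = 0.69 * 40.2 = 27.738 m
Step 3 — 1.7*T + Cb*B = 29.24 + 27.738 = 56.978 m
Step 4 — S = 293.7 * 56.978 ≈ 16734 m^2 (5 s.f.)

16734 m^2


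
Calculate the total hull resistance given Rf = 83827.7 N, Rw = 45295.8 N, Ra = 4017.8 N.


Formula: Rt = Rf + Rw + Ra
Substituting: Rt = 83827.7 + 45295.8 + 4017.8
Result: Rt = 133141.3 N

133141.3 N


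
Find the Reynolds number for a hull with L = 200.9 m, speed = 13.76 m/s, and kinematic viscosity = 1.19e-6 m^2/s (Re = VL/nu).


Formula: Re = V * L / nu
Step 1 — V * L = 13.76 * 200.9 = 2764.384 m^2/s
Step 2 — Re = 2764.384 / 1.19e-6 = 2.32e+09

2.32e+09


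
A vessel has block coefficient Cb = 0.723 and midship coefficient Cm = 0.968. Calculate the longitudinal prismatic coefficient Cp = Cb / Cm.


Formula: Cp = Cb / Cm
Substituting: Cp = 0.723 / 0.968
Result: Cp ≈ 0.74690 (5 s.f.)

0.74690


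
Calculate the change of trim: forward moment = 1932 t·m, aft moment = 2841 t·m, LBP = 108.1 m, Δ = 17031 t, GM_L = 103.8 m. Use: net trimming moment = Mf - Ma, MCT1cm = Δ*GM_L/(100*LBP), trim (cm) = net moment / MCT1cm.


Formula: net trimming moment = Mf - Ma; MCT1cm = Δ*GM_L/(100*LBP); trim = net moment / MCT1cm
Step 1 — net trimming moment = 1932 - 2841 = -909 t·m
Step 2 — MCT1cm = 17031 * 103.8 / (100 * 108.1) = 163.5354 t·m/cm
Step 3 — trim = -909 / 163.5354 ≈ -5.5584 cm (5 s.f.)

-5.5584 cm


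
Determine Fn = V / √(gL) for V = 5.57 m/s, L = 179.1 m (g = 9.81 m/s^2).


Formula: Fn = V / sqrt(g * L)
Step 1 — g * L = 9.81 * 179.1 = 1756.971
Step 2 — sqrt(g * L) = sqrt(1756.971) = 41.916238
Step 3 — Fn = 5.57 / 41.916238 ≈ 0.13288 (5 s.f.)

0.13288


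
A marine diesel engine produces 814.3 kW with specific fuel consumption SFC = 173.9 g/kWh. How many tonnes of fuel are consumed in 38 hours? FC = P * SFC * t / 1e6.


Formula: FC (tonnes) = P * SFC * t / 1,000,000
Step 1 — P * SFC * t = 814.3 * 173.9 * 38 = 5381057.26 g
Step 2 — FC (tonnes) = 5381057.26 / 1,000,000 ≈ 5.3811 tonnes (5 s.f.)

5.3811 tonnes


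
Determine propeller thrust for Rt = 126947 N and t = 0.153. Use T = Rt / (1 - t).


Formula: T = Rt / (1 - t)
Step 1 — (1 - t) = 1 - 0.153 = 0.847
Step 2 — T = 126947 / 0.847 ≈ 149880 N (5 s.f.)

149880 N


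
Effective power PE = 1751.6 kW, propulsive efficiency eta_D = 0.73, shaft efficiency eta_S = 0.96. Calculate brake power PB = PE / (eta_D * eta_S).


Formula: PB = PE / (eta_D * eta_S)
Step 1 — combined efficiency = eta_D * eta_S = 0.73 * 0.96 = 0.7008
Step 2 — PB = 1751.6 / 0.7008 ≈ 2499.4 kW (5 s.f.)

2499.4 kW


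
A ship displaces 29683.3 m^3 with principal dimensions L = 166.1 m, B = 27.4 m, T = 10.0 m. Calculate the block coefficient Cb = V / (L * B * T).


Formula: Cb = V / (L * B * T)
Step 1 — L * B * T = 166.1 * 27.4 * 10.0 = 45511.4 m^3
Step 2 — Cb = 29683.3 / 45511.4 ≈ 0.65222 (5 s.f.)

0.65222


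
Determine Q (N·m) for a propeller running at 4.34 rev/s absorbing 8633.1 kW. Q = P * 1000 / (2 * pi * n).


Formula: Q = P_W / (2 * pi * n)
Step 1 — P_W = 8633.1 kW * 1000 = 8633100.0 W
Step 2 — 2 * pi * n = 2 * pi * 4.34 = 27.269024
Step 3 — Q = 8633100.0 / 27.269024 ≈ 316590 N·m (5 s.f.)

316590 N·m


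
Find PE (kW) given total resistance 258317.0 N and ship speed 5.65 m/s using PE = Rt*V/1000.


Formula: PE = Rt * V / 1000 (kW)
Step 1 — PE (W) = 258317.0 * 5.65 = 1459491.05 W
Step 2 — PE (kW) = 1459491.05 / 1000 ≈ 1459.5 kW (5 s.f.)

1459.5 kW


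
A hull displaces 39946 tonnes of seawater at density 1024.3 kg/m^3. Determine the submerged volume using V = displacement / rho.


Formula: V = mass / rho
Step 1 — convert tonnes to kg: 39946 t * 1000 = 39946000 kg
Step 2 — V = 39946000 / 1024.3 ≈ 38998 m^3 (5 s.f.)

38998 m^3


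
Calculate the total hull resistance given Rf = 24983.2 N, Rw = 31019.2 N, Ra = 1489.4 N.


Formula: Rt = Rf + Rw + Ra
Substituting: Rt = 24983.2 + 31019.2 + 1489.4
Result: Rt = 57491.8 N

57491.8 N


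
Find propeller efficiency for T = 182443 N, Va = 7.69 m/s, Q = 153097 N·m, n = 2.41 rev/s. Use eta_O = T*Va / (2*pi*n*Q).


Formula: eta = T * Va / (2 * pi * n * Q)
Step 1 — numerator = T * Va = 182443 * 7.69 = 1402986.67
Step 2 — 2 * pi * n = 2 * pi * 2.41 = 15.142477
Step 3 — denominator = 15.142477 * 153097 = 2318267.8
Step 4 — eta = 1402986.67 / 2318267.8 ≈ 0.60519 (5 s.f.)

0.60519


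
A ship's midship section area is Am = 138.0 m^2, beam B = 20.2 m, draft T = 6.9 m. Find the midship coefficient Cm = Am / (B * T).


Formula: Cm = Am / (B * T)
Step 1 — B * T = 20.2 * 6.9 = 139.38 m^2
Step 2 — Cm = 138.0 / 139.38 ≈ 0.99010 (5 s.f.)

0.99010


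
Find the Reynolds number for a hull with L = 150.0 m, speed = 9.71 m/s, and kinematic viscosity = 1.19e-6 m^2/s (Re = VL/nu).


Formula: Re = V * L / nu
Step 1 — V * L = 9.71 * 150.0 = 1456.5 m^2/s
Step 2 — Re = 1456.5 / 1.19e-6 = 1.22e+09

1.22e+09


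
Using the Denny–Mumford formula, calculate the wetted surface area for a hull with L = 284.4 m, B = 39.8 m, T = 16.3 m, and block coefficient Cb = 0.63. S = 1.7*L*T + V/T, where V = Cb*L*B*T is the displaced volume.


Formula: S = 1.7*L*T + V/T with V = Cb*L*B*T, i.e. S = L * (1.7*T + Cb*B)
Step 1 — 1.7*T = 1.7 * 16.3 = 27.71 m
Step 2 — Cb*B = 0.63 * 39.8 = 25.074 m
Step 3 — 1.7*T + Cb*B = 27.71 + 25.074 = 52.784 m
Step 4 — S = 284.4 * 52.784 ≈ 15012 m^2 (5 s.f.)

15012 m^2


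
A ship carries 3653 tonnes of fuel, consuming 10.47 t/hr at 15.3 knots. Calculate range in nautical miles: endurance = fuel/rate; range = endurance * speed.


Formula: endurance = fuel / rate; range = endurance * speed
Step 1 — endurance = 3653 / 10.47 = 348.9016 hours
Step 2 — range = 348.9016 * 15.3 ≈ 5338.2 nautical miles (5 s.f.)

5338.2 NM


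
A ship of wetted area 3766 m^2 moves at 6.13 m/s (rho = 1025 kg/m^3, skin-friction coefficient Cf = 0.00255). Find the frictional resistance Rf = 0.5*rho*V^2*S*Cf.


Formula: Rf = 0.5 * rho * V^2 * S * Cf
Step 1 — V^2 = 6.13^2 = 37.5769
Step 2 — 0.5 * rho * V^2 = 0.5 * 1025 * 37.5769 = 19258.16125
Step 3 — Rf = 19258.16125 * 3766 * 0.00255 ≈ 184940 N (5 s.f.)

184940 N


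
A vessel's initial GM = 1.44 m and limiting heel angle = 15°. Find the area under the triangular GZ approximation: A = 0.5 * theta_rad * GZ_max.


Formula: GZ_max = GM * sin(theta); Area = 0.5 * theta_rad * GZ_max
Step 1 — GZ_max = 1.44 * sin(15°) = 1.44 * 0.258819 = 0.372699 m
Step 2 — theta_rad = 15 * pi/180 = 0.261799 rad
Step 3 — Area = 0.5 * 0.261799 * 0.372699 ≈ 0.048786 m·rad (5 s.f.)

0.048786 m·rad


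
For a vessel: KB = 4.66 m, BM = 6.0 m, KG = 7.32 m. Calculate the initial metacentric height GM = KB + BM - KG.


Formula: GM = KB + BM - KG
Step 1 — KM = KB + BM = 4.66 + 6.0 = 10.66 m
Step 2 — GM = KM - KG = 10.66 - 7.32 = 3.34 m

3.34 m


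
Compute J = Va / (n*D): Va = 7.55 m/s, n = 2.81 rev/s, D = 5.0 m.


Formula: J = Va / (n * D)
Step 1 — n * D = 2.81 * 5.0 = 14.05
Step 2 — J = 7.55 / 14.05 ≈ 0.53737 (5 s.f.)

0.53737


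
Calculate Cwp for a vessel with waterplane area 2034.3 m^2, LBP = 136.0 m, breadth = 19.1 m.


Formula: Cwp = Aw / (L * B)
Step 1 — L * B = 136.0 * 19.1 = 2597.6 m^2
Step 2 — Cwp = 2034.3 / 2597.6 ≈ 0.78315 (5 s.f.)

0.78315


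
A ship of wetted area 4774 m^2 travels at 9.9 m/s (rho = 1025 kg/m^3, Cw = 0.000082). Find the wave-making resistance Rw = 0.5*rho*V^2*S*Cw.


Formula: Rw = 0.5 * rho * V^2 * S * Cw
Step 1 — V^2 = 9.9^2 = 98.01
Step 2 — 0.5 * rho * V^2 = 0.5 * 1025 * 98.01 = 50230.125
Step 3 — Rw = 50230.125 * 4774 * 0.000082 ≈ 19663 N (5 s.f.)

19663 N


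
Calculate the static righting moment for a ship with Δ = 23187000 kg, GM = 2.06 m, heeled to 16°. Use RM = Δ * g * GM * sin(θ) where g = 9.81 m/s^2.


Formula: GZ = GM * sin(theta); RM = disp * g * GZ
Step 1 — GZ = 2.06 * sin(16°) = 2.06 * 0.275637 = 0.567812 m
Step 2 — RM = 23187000 * 9.81 * 0.567812 ≈ 129160000 N·m (5 s.f.)

129160000 N·m


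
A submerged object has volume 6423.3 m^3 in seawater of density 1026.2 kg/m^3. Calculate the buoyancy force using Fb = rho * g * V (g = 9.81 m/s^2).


Formula: Fb = rho * g * V
Substituting: Fb = 1026.2 * 9.81 * 6423.3
Intermediate: 1026.2 * 9.81 = 10067.022
Result: Fb = 10067.022 * 6423.3 ≈ 64664000 N (5 s.f.)

64664000 N


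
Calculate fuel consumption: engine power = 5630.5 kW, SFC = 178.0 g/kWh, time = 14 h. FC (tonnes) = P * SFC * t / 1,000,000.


Formula: FC (tonnes) = P * SFC * t / 1,000,000
Step 1 — P * SFC * t = 5630.5 * 178.0 * 14 = 14031206.0 g
Step 2 — FC (tonnes) = 14031206.0 / 1,000,000 ≈ 14.031 tonnes (5 s.f.)

14.031 tonnes


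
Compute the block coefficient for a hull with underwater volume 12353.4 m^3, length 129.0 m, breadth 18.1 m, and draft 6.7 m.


Formula: Cb = V / (L * B * T)
Step 1 — L * B * T = 129.0 * 18.1 * 6.7 = 15643.83 m^3
Step 2 — Cb = 12353.4 / 15643.83 ≈ 0.78967 (5 s.f.)

0.78967


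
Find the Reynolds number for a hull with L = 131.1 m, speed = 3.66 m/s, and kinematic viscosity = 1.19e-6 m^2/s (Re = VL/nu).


Formula: Re = V * L / nu
Step 1 — V * L = 3.66 * 131.1 = 479.826 m^2/s
Step 2 — Re = 479.826 / 1.19e-6 = 4.03e+08

4.03e+08


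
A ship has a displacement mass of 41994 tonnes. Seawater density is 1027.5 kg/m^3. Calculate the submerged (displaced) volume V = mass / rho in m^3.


Formula: V = mass / rho
Step 1 — convert tonnes to kg: 41994 t * 1000 = 41994000 kg
Step 2 — V = 41994000 / 1027.5 ≈ 40870 m^3 (5 s.f.)

40870 m^3


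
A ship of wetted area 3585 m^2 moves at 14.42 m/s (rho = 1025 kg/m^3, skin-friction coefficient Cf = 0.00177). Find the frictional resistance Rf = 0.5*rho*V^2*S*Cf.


Formula: Rf = 0.5 * rho * V^2 * S * Cf
Step 1 — V^2 = 14.42^2 = 207.9364
Step 2 — 0.5 * rho * V^2 = 0.5 * 1025 * 207.9364 = 106567.405
Step 3 — Rf = 106567.405 * 3585 * 0.00177 ≈ 676220 N (5 s.f.)

676220 N


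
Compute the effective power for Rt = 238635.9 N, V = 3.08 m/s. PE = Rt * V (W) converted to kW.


Formula: PE = Rt * V / 1000 (kW)
Step 1 — PE (W) = 238635.9 * 3.08 = 734998.572 W
Step 2 — PE (kW) = 734998.572 / 1000 ≈ 735.00 kW (5 s.f.)

735.00 kW


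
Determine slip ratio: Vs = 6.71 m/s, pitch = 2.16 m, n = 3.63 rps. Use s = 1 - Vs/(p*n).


Formula: s = 1 - Vs / (p * n)
Step 1 — p * n = 2.16 * 3.63 = 7.8408
Step 2 — Vs / (p*n) = 6.71 / 7.8408 = 0.85578 (6 d.p.)
Step 3 — s = 1 - 0.85578 = 0.14422

0.14422


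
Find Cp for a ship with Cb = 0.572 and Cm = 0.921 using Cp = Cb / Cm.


Formula: Cp = Cb / Cm
Substituting: Cp = 0.572 / 0.921
Result: Cp ≈ 0.62106 (5 s.f.)

0.62106


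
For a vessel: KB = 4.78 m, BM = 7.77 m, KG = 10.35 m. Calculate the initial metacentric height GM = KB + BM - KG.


Formula: GM = KB + BM - KG
Step 1 — KM = KB + BM = 4.78 + 7.77 = 12.55 m
Step 2 — GM = KM - KG = 12.55 - 10.35 = 2.2 m

2.2 m


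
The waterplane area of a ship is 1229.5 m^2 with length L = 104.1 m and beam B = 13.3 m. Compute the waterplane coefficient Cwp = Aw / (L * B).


Formula: Cwp = Aw / (L * B)
Step 1 — L * B = 104.1 * 13.3 = 1384.53 m^2
Step 2 — Cwp = 1229.5 / 1384.53 ≈ 0.88803 (5 s.f.)

0.88803


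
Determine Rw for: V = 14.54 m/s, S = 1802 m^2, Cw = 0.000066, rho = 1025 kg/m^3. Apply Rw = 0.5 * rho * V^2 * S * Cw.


Formula: Rw = 0.5 * rho * V^2 * S * Cw
Step 1 — V^2 = 14.54^2 = 211.4116
Step 2 — 0.5 * rho * V^2 = 0.5 * 1025 * 211.4116 = 108348.445
Step 3 — Rw = 108348.445 * 1802 * 0.000066 ≈ 12886 N (5 s.f.)

12886 N


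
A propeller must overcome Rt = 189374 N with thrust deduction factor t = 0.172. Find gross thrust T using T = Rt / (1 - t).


Formula: T = Rt / (1 - t)
Step 1 — (1 - t) = 1 - 0.172 = 0.828
Step 2 — T = 189374 / 0.828 ≈ 228710 N (5 s.f.)

228710 N


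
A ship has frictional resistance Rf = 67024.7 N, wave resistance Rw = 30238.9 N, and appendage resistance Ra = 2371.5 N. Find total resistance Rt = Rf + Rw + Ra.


Formula: Rt = Rf + Rw + Ra
Substituting: Rt = 67024.7 + 30238.9 + 2371.5
Result: Rt = 99635.1 N

99635.1 N


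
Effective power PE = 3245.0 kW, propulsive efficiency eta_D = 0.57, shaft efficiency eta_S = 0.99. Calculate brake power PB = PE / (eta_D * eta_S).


Formula: PB = PE / (eta_D * eta_S)
Step 1 — combined efficiency = eta_D * eta_S = 0.57 * 0.99 = 0.5643
Step 2 — PB = 3245.0 / 0.5643 ≈ 5750.5 kW (5 s.f.)

5750.5 kW


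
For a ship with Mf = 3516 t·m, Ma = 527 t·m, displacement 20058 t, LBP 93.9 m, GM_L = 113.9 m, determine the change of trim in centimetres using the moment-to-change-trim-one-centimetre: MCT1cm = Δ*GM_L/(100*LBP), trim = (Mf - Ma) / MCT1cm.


Formula: net trimming moment = Mf - Ma; MCT1cm = Δ*GM_L/(100*LBP); trim = net moment / MCT1cm
Step 1 — net trimming moment = 3516 - 527 = 2989 t·m
Step 2 — MCT1cm = 20058 * 113.9 / (100 * 93.9) = 243.302 t·m/cm
Step 3 — trim = 2989 / 243.302 ≈ 12.285 cm (5 s.f.)

12.285 cm


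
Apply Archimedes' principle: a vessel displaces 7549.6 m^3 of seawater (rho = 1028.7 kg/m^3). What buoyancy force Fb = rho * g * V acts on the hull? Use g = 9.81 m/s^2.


Formula: Fb = rho * g * V
Substituting: Fb = 1028.7 * 9.81 * 7549.6
Intermediate: 1028.7 * 9.81 = 10091.547
Result: Fb = 10091.547 * 7549.6 ≈ 76187000 N (5 s.f.)

76187000 N


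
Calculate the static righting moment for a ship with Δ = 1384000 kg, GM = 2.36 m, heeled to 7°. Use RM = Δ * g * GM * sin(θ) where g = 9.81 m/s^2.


Formula: GZ = GM * sin(theta); RM = disp * g * GZ
Step 1 — GZ = 2.36 * sin(7°) = 2.36 * 0.121869 = 0.287611 m
Step 2 — RM = 1384000 * 9.81 * 0.287611 ≈ 3904900 N·m (5 s.f.)

3904900 N·m


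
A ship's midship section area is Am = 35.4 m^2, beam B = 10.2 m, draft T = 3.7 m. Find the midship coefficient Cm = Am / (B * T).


Formula: Cm = Am / (B * T)
Step 1 — B * T = 10.2 * 3.7 = 37.74 m^2
Step 2 — Cm = 35.4 / 37.74 ≈ 0.93800 (5 s.f.)

0.93800


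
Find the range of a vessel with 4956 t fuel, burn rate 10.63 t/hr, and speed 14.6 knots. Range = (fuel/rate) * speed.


Formula: endurance = fuel / rate; range = endurance * speed
Step 1 — endurance = 4956 / 10.63 = 466.2277 hours
Step 2 — range = 466.2277 * 14.6 ≈ 6806.9 nautical miles (5 s.f.)

6806.9 NM


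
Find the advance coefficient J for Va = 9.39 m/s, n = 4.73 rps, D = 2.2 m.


Formula: J = Va / (n * D)
Step 1 — n * D = 4.73 * 2.2 = 10.406
Step 2 — J = 9.39 / 10.406 ≈ 0.90236 (5 s.f.)

0.90236


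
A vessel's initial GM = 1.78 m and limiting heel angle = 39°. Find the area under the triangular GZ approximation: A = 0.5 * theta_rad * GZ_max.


Formula: GZ_max = GM * sin(theta); Area = 0.5 * theta_rad * GZ_max
Step 1 — GZ_max = 1.78 * sin(39°) = 1.78 * 0.62932 = 1.12019 m
Step 2 — theta_rad = 39 * pi/180 = 0.680678 rad
Step 3 — Area = 0.5 * 0.680678 * 1.12019 ≈ 0.38124 m·rad (5 s.f.)

0.38124 m·rad


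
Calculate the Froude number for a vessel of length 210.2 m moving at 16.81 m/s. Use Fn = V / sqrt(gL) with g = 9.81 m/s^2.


Formula: Fn = V / sqrt(g * L)
Step 1 — g * L = 9.81 * 210.2 = 2062.062
Step 2 — sqrt(g * L) = sqrt(2062.062) = 45.409933
Step 3 — Fn = 16.81 / 45.409933 ≈ 0.37018 (5 s.f.)

0.37018


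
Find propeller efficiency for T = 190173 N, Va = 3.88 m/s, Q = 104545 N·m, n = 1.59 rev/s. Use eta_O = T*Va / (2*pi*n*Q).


Formula: eta = T * Va / (2 * pi * n * Q)
Step 1 — numerator = T * Va = 190173 * 3.88 = 737871.24
Step 2 — 2 * pi * n = 2 * pi * 1.59 = 9.990265
Step 3 — denominator = 9.990265 * 104545 = 1044432.25
Step 4 — eta = 737871.24 / 1044432.25 ≈ 0.70648 (5 s.f.)

0.70648


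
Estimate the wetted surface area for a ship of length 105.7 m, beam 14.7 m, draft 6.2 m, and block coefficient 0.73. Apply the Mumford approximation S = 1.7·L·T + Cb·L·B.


Formula: S = 1.7*L*T + V/T with V = Cb*L*B*T, i.e. S = L * (1.7*T + Cb*B)
Step 1 — 1.7*T = 1.7 * 6.2 = 10.54 m
Step 2 — Cb*B = 0.73 * 14.7 = 10.731 m
Step 3 — 1.7*T + Cb*B = 10.54 + 10.731 = 21.271 m
Step 4 — S = 105.7 * 21.271 ≈ 2248.3 m^2 (5 s.f.)

2248.3 m^2


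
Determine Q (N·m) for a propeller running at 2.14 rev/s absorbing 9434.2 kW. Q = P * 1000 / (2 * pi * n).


Formula: Q = P_W / (2 * pi * n)
Step 1 — P_W = 9434.2 kW * 1000 = 9434200.0 W
Step 2 — 2 * pi * n = 2 * pi * 2.14 = 13.446017
Step 3 — Q = 9434200.0 / 13.446017 ≈ 701640 N·m (5 s.f.)

701640 N·m


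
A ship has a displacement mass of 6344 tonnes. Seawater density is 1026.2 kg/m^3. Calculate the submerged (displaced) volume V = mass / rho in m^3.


Formula: V = mass / rho
Step 1 — convert tonnes to kg: 6344 t * 1000 = 6344000 kg
Step 2 — V = 6344000 / 1026.2 ≈ 6182.0 m^3 (5 s.f.)

6182.0 m^3


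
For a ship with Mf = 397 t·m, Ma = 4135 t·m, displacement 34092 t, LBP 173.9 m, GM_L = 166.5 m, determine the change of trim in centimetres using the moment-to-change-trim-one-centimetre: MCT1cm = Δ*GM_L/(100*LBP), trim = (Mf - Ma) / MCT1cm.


Formula: net trimming moment = Mf - Ma; MCT1cm = Δ*GM_L/(100*LBP); trim = net moment / MCT1cm
Step 1 — net trimming moment = 397 - 4135 = -3738 t·m
Step 2 — MCT1cm = 34092 * 166.5 / (100 * 173.9) = 326.4128 t·m/cm
Step 3 — trim = -3738 / 326.4128 ≈ -11.452 cm (5 s.f.)

-11.452 cm


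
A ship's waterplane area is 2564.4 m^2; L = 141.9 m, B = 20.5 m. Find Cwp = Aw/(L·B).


Formula: Cwp = Aw / (L * B)
Step 1 — L * B = 141.9 * 20.5 = 2908.95 m^2
Step 2 — Cwp = 2564.4 / 2908.95 ≈ 0.88156 (5 s.f.)

0.88156


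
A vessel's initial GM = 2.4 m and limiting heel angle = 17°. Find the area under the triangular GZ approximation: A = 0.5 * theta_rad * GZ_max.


Formula: GZ_max = GM * sin(theta); Area = 0.5 * theta_rad * GZ_max
Step 1 — GZ_max = 2.4 * sin(17°) = 2.4 * 0.292372 = 0.701693 m
Step 2 — theta_rad = 17 * pi/180 = 0.296706 rad
Step 3 — Area = 0.5 * 0.296706 * 0.701693 ≈ 0.10410 m·rad (5 s.f.)

0.10410 m·rad


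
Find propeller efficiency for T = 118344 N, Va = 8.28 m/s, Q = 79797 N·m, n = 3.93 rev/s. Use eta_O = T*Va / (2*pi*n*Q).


Formula: eta = T * Va / (2 * pi * n * Q)
Step 1 — numerator = T * Va = 118344 * 8.28 = 979888.32
Step 2 — 2 * pi * n = 2 * pi * 3.93 = 24.692918
Step 3 — denominator = 24.692918 * 79797 = 1970420.78
Step 4 — eta = 979888.32 / 1970420.78 ≈ 0.49730 (5 s.f.)

0.49730


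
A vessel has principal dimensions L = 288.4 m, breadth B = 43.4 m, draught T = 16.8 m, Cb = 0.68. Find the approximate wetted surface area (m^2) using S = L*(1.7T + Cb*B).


Formula: S = 1.7*L*T + V/T with V = Cb*L*B*T, i.e. S = L * (1.7*T + Cb*B)
Step 1 — 1.7*T = 1.7 * 16.8 = 28.56 m
Step 2 — Cb*B = 0.68 * 43.4 = 29.512 m
Step 3 — 1.7*T + Cb*B = 28.56 + 29.512 = 58.072 m
Step 4 — S = 288.4 * 58.072 ≈ 16748 m^2 (5 s.f.)

16748 m^2


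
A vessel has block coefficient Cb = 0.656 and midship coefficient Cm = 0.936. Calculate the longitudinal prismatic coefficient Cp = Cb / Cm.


Formula: Cp = Cb / Cm
Substituting: Cp = 0.656 / 0.936
Result: Cp ≈ 0.70085 (5 s.f.)

0.70085


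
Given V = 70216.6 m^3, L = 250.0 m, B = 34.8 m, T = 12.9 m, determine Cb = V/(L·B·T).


Formula: Cb = V / (L * B * T)
Step 1 — L * B * T = 250.0 * 34.8 * 12.9 = 112230.0 m^3
Step 2 — Cb = 70216.6 / 112230.0 ≈ 0.62565 (5 s.f.)

0.62565


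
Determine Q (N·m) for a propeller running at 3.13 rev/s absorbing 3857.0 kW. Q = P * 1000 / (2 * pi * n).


Formula: Q = P_W / (2 * pi * n)
Step 1 — P_W = 3857.0 kW * 1000 = 3857000.0 W
Step 2 — 2 * pi * n = 2 * pi * 3.13 = 19.66637
Step 3 — Q = 3857000.0 / 19.66637 ≈ 196120 N·m (5 s.f.)

196120 N·m


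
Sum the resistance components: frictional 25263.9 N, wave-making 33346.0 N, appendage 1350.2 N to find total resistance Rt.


Formula: Rt = Rf + Rw + Ra
Substituting: Rt = 25263.9 + 33346.0 + 1350.2
Result: Rt = 59960.1 N

59960.1 N


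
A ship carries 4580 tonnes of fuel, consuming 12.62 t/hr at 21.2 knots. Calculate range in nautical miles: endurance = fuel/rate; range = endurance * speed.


Formula: endurance = fuel / rate; range = endurance * speed
Step 1 — endurance = 4580 / 12.62 = 362.916 hours
Step 2 — range = 362.916 * 21.2 ≈ 7693.8 nautical miles (5 s.f.)

7693.8 NM


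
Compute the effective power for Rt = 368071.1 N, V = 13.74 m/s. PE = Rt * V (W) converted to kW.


Formula: PE = Rt * V / 1000 (kW)
Step 1 — PE (W) = 368071.1 * 13.74 = 5057296.914 W
Step 2 — PE (kW) = 5057296.914 / 1000 ≈ 5057.3 kW (5 s.f.)

5057.3 kW


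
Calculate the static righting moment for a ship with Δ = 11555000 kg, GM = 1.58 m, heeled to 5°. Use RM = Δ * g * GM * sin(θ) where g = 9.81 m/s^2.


Formula: GZ = GM * sin(theta); RM = disp * g * GZ
Step 1 — GZ = 1.58 * sin(5°) = 1.58 * 0.087156 = 0.137706 m
Step 2 — RM = 11555000 * 9.81 * 0.137706 ≈ 15610000 N·m (5 s.f.)

15610000 N·m


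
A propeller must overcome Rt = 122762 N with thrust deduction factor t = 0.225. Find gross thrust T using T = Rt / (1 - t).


Formula: T = Rt / (1 - t)
Step 1 — (1 - t) = 1 - 0.225 = 0.775
Step 2 — T = 122762 / 0.775 ≈ 158400 N (5 s.f.)

158400 N


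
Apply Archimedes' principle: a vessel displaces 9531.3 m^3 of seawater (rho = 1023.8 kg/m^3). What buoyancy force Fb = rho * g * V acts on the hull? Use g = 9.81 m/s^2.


Formula: Fb = rho * g * V
Substituting: Fb = 1023.8 * 9.81 * 9531.3
Intermediate: 1023.8 * 9.81 = 10043.478
Result: Fb = 10043.478 * 9531.3 ≈ 95727000 N (5 s.f.)

95727000 N


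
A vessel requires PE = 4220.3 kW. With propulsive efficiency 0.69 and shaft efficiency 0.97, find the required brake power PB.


Formula: PB = PE / (eta_D * eta_S)
Step 1 — combined efficiency = eta_D * eta_S = 0.69 * 0.97 = 0.6693
Step 2 — PB = 4220.3 / 0.6693 ≈ 6305.5 kW (5 s.f.)

6305.5 kW


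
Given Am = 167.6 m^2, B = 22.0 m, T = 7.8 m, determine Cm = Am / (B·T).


Formula: Cm = Am / (B * T)
Step 1 — B * T = 22.0 * 7.8 = 171.6 m^2
Step 2 — Cm = 167.6 / 171.6 ≈ 0.97669 (5 s.f.)

0.97669


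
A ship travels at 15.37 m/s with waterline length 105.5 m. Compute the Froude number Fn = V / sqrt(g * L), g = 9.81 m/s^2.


Formula: Fn = V / sqrt(g * L)
Step 1 — g * L = 9.81 * 105.5 = 1034.955
Step 2 — sqrt(g * L) = sqrt(1034.955) = 32.170716
Step 3 — Fn = 15.37 / 32.170716 ≈ 0.47776 (5 s.f.)

0.47776


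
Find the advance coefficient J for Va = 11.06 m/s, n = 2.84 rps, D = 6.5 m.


Formula: J = Va / (n * D)
Step 1 — n * D = 2.84 * 6.5 = 18.46
Step 2 — J = 11.06 / 18.46 ≈ 0.59913 (5 s.f.)

0.59913


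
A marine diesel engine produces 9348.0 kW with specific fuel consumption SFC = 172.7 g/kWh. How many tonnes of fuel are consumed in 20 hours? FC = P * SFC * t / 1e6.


Formula: FC (tonnes) = P * SFC * t / 1,000,000
Step 1 — P * SFC * t = 9348.0 * 172.7 * 20 = 32287992.0 g
Step 2 — FC (tonnes) = 32287992.0 / 1,000,000 ≈ 32.288 tonnes (5 s.f.)

32.288 tonnes


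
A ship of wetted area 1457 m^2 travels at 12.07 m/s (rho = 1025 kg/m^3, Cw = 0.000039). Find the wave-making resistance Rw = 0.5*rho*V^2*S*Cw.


Formula: Rw = 0.5 * rho * V^2 * S * Cw
Step 1 — V^2 = 12.07^2 = 145.6849
Step 2 — 0.5 * rho * V^2 = 0.5 * 1025 * 145.6849 = 74663.51125
Step 3 — Rw = 74663.51125 * 1457 * 0.000039 ≈ 4242.6 N (5 s.f.)

4242.6 N


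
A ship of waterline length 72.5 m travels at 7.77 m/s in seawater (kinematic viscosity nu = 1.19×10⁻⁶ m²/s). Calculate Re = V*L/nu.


Formula: Re = V * L / nu
Step 1 — V * L = 7.77 * 72.5 = 563.325 m^2/s
Step 2 — Re = 563.325 / 1.19e-6 = 4.73e+08

4.73e+08


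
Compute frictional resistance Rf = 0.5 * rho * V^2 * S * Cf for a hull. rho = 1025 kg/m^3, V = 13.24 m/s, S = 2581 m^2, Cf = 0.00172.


Formula: Rf = 0.5 * rho * V^2 * S * Cf
Step 1 — V^2 = 13.24^2 = 175.2976
Step 2 — 0.5 * rho * V^2 = 0.5 * 1025 * 175.2976 = 89840.02
Step 3 — Rf = 89840.02 * 2581 * 0.00172 ≈ 398830 N (5 s.f.)

398830 N


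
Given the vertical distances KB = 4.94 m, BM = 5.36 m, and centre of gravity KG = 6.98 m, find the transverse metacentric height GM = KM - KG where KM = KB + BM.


Formula: GM = KB + BM - KG
Step 1 — KM = KB + BM = 4.94 + 5.36 = 10.3 m
Step 2 — GM = KM - KG = 10.3 - 6.98 = 3.32 m

3.32 m


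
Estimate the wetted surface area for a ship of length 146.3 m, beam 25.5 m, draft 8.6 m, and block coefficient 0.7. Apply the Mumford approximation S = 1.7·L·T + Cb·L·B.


Formula: S = 1.7*L*T + V/T with V = Cb*L*B*T, i.e. S = L * (1.7*T + Cb*B)
Step 1 — 1.7*T = 1.7 * 8.6 = 14.62 m
Step 2 — Cb*B = 0.7 * 25.5 = 17.85 m
Step 3 — 1.7*T + Cb*B = 14.62 + 17.85 = 32.47 m
Step 4 — S = 146.3 * 32.47 ≈ 4750.4 m^2 (5 s.f.)

4750.4 m^2


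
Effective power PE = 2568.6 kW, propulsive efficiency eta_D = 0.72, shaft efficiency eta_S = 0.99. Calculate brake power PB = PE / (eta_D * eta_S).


Formula: PB = PE / (eta_D * eta_S)
Step 1 — combined efficiency = eta_D * eta_S = 0.72 * 0.99 = 0.7128
Step 2 — PB = 2568.6 / 0.7128 ≈ 3603.5 kW (5 s.f.)

3603.5 kW


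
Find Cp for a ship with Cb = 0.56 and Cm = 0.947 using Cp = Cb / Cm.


Formula: Cp = Cb / Cm
Substituting: Cp = 0.56 / 0.947
Result: Cp ≈ 0.59134 (5 s.f.)

0.59134


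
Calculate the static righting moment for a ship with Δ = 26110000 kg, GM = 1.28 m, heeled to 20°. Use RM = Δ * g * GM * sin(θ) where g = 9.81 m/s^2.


Formula: GZ = GM * sin(theta); RM = disp * g * GZ
Step 1 — GZ = 1.28 * sin(20°) = 1.28 * 0.34202 = 0.437786 m
Step 2 — RM = 26110000 * 9.81 * 0.437786 ≈ 112130000 N·m (5 s.f.)

112130000 N·m
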